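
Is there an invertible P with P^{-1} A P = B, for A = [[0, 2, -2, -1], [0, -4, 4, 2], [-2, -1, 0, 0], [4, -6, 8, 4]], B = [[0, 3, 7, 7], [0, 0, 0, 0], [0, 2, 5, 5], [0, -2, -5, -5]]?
Two matrices over a field are similar if and only if they have the same invariant factors.

Both A and B have characteristic polynomial x^4 and minimal polynomial x^2. Computing further, both have invariant factors x^2, x^2. Hence A and B are similar.

Yes.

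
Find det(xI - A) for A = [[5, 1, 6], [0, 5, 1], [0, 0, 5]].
χ_A(x) = (x - 5)^3

xI - A = [[x - 5, -1, -6], [0, x - 5, -1], [0, 0, x - 5]].

Expanding det(xI - A) along the first row:
det(xI - A) = + (x - 5)·det([[x - 5, -1], [0, x - 5]]) - (-1)·det([[0, -1], [0, x - 5]]) + (-6)·det([[0, x - 5], [0, 0]]).

Evaluating gives χ_A(x) = x^3 - 15x^2 + 75x - 125 = (x - 5)^3.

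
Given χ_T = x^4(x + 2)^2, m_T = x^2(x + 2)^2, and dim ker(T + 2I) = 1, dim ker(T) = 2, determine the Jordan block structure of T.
Jordan blocks: (-2, 2), (0, 2), (0, 2)

λ = -2: algebraic multiplicity 2 (exponent in χ_T), largest block size 2 (exponent in m_T), 1 block (geometric multiplicity). This forces block sizes [2].
λ = 0: algebraic multiplicity 4 (exponent in χ_T), largest block size 2 (exponent in m_T), 2 blocks (geometric multiplicity). These force block sizes [2, 2].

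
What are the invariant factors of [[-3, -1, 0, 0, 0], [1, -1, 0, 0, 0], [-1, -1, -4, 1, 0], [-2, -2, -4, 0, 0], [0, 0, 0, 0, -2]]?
The Jordan structure of A has elementary divisors (x + 2)^2, (x + 2)^2, (x + 2). Arranging the block sizes at each eigenvalue in decreasing order and taking row products gives the invariant factors.

Invariant factors (smallest first, each dividing the next): x + 2, (x + 2)^2, (x + 2)^2.

Check: the last factor (x + 2)^2 is the minimal polynomial, and the product (x + 2)^5 is the characteristic polynomial.

x + 2, (x + 2)^2, (x + 2)^2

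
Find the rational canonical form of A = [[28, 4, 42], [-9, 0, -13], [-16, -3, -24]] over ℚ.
R = [[0, 0, 10], [1, 0, 3], [0, 1, 4]]

The invariant factors of A (the non-unit diagonal entries of the Smith normal form of xI - A over ℚ[x]) are (x - 5)(x^2 + x + 2), each dividing the next. The characteristic polynomial is their product, (x - 5)(x^2 + x + 2).

The rational canonical form is the block-diagonal matrix of companion matrices C(f_i):
R = [[0, 0, 10], [1, 0, 3], [0, 1, 4]].

Note the characteristic polynomial does not split into linear factors over ℚ, so A has no Jordan form over ℚ; the rational canonical form exists over any field.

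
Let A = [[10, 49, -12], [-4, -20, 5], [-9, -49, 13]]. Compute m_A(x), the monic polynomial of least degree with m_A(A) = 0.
The characteristic polynomial factors as (x - 1)^3. The minimal polynomial is ∏(x - λ)^{k_λ} where k_λ is the size of the largest Jordan block at λ.

For λ = 1: rank(A - I) = 2, and the largest Jordan block has size 3 (the smallest k with rank((A - I)^k) = rank((A - I)^(k+1))).

So m_A(x) = (x - 1)^3.

m_A(x) = (x - 1)^3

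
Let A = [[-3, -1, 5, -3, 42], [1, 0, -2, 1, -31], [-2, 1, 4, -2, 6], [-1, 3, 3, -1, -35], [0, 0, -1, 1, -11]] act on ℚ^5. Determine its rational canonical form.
The invariant factors of A (the non-unit diagonal entries of the Smith normal form of xI - A over ℚ[x]) are (x + 5)(x^2 + 3x + 1)^2, each dividing the next. The characteristic polynomial is their product, (x + 5)(x^2 + 3x + 1)^2.

The rational canonical form is the block-diagonal matrix of companion matrices C(f_i):
R = [[0, 0, 0, 0, -5], [1, 0, 0, 0, -31], [0, 1, 0, 0, -61], [0, 0, 1, 0, -41], [0, 0, 0, 1, -11]].

Note the characteristic polynomial does not split into linear factors over ℚ, so A has no Jordan form over ℚ; the rational canonical form exists over any field.

R = [[0, 0, 0, 0, -5], [1, 0, 0, 0, -31], [0, 1, 0, 0, -61], [0, 0, 1, 0, -41], [0, 0, 0, 1, -11]]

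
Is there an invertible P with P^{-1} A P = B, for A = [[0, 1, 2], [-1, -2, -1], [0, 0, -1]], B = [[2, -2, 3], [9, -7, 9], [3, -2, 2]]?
No.

Both have characteristic polynomial (x + 1)^3, but the minimal polynomial of A is (x + 1)^3 while the minimal polynomial of B is (x + 1)^2. The minimal polynomial is a similarity invariant, so A and B are not similar.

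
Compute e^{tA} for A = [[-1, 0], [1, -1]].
A has Jordan form J = [[-1, 1], [0, -1]] with A = PJP^{-1}, so e^{tA} = P e^{tJ} P^{-1}.

For a Jordan block J_k(λ), e^{tJ_k(λ)} = e^{λt} · (I + tN + t^2 N^2/2! + ... + t^{k-1} N^{k-1}/(k-1)!) where N is the nilpotent superdiagonal part.

Assembling the blocks and conjugating back gives the entries of e^{tA} as shown above.

e^{tA} = [[e^{-t}, 0], [t*e^{-t}, e^{-t}]]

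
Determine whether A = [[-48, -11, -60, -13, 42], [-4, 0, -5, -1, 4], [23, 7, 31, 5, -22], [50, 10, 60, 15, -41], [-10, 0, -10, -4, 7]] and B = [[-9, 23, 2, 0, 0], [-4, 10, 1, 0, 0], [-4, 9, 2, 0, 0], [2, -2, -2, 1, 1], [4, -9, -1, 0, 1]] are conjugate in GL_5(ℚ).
Yes.

Two matrices over a field are similar if and only if they have the same invariant factors.

Both A and B have characteristic polynomial (x - 1)^5 and minimal polynomial (x - 1)^3. Computing further, both have invariant factors (x - 1)^2, (x - 1)^3. Hence A and B are similar.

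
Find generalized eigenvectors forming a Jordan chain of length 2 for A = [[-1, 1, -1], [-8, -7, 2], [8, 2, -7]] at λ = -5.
We seek v_1 ∈ ker((A + 5I)^2) \ ker(A + 5I), then set v_{i+1} = (A + 5I) v_i.

One such chain is v_1 = [[0, 1, 0]]^T, v_2 = [[1, -2, 2]]^T. Check: (A + 5I) v_2 = [[0, 0, 0]]^T = 0.

v_1 = [[0, 1, 0]]^T, v_2 = [[1, -2, 2]]^T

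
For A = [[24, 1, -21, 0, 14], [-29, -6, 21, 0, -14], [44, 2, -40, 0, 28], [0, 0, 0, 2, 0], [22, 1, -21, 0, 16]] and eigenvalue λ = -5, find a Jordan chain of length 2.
v_1 = [[0, 1, 0, 0, 0]]^T, v_2 = [[1, -1, 2, 0, 1]]^T

We seek v_1 ∈ ker((A + 5I)^2) \ ker(A + 5I), then set v_{i+1} = (A + 5I) v_i.

One such chain is v_1 = [[0, 1, 0, 0, 0]]^T, v_2 = [[1, -1, 2, 0, 1]]^T. Check: (A + 5I) v_2 = [[0, 0, 0, 0, 0]]^T = 0.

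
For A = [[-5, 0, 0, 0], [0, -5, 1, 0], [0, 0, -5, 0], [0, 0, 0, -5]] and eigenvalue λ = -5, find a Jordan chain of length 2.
We seek v_1 ∈ ker((A + 5I)^2) \ ker(A + 5I), then set v_{i+1} = (A + 5I) v_i.

One such chain is v_1 = [[1, -2, 1, -1]]^T, v_2 = [[0, 1, 0, 0]]^T. Check: (A + 5I) v_2 = [[0, 0, 0, 0]]^T = 0.

v_1 = [[1, -2, 1, -1]]^T, v_2 = [[0, 1, 0, 0]]^T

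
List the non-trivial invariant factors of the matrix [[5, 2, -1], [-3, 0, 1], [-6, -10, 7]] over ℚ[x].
The Jordan structure of A has elementary divisors (x - 2), (x - 5)^2. Arranging the block sizes at each eigenvalue in decreasing order and taking row products gives the invariant factors.

Invariant factors (smallest first, each dividing the next): (x - 5)^2(x - 2).

Check: the last factor (x - 5)^2(x - 2) is the minimal polynomial, and the product (x - 5)^2(x - 2) is the characteristic polynomial.

(x - 5)^2(x - 2)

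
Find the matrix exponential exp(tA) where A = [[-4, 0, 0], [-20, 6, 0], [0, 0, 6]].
e^{tA} = [[e^{-4*t}, 0, 0], [2*(1 - e^{10*t})*e^{-4*t}, e^{6*t}, 0], [0, 0, e^{6*t}]]

A has Jordan form J = [[-4, 0, 0], [0, 6, 0], [0, 0, 6]] with A = PJP^{-1}, so e^{tA} = P e^{tJ} P^{-1}.

For a Jordan block J_k(λ), e^{tJ_k(λ)} = e^{λt} · (I + tN + t^2 N^2/2! + ... + t^{k-1} N^{k-1}/(k-1)!) where N is the nilpotent superdiagonal part.

Assembling the blocks and conjugating back gives the entries of e^{tA} as shown above.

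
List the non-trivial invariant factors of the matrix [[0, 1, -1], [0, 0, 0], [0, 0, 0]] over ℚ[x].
The Jordan structure of A has elementary divisors x^2, x. Arranging the block sizes at each eigenvalue in decreasing order and taking row products gives the invariant factors.

Invariant factors (smallest first, each dividing the next): x, x^2.

Check: the last factor x^2 is the minimal polynomial, and the product x^3 is the characteristic polynomial.

x, x^2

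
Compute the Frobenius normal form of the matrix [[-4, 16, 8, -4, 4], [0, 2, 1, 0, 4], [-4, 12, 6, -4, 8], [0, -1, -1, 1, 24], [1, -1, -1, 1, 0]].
R = [[0, 4, 0, 0, 0], [1, 4, 0, 0, 0], [0, 0, 0, 0, 12], [0, 0, 1, 0, 16], [0, 0, 0, 1, 1]]

The invariant factors of A (the non-unit diagonal entries of the Smith normal form of xI - A over ℚ[x]) are x^2 - 4x - 4, (x + 3)(x^2 - 4x - 4), each dividing the next. The characteristic polynomial is their product, (x + 3)(x^2 - 4x - 4)^2.

The rational canonical form is the block-diagonal matrix of companion matrices C(f_i):
R = [[0, 4, 0, 0, 0], [1, 4, 0, 0, 0], [0, 0, 0, 0, 12], [0, 0, 1, 0, 16], [0, 0, 0, 1, 1]].

Note the characteristic polynomial does not split into linear factors over ℚ, so A has no Jordan form over ℚ; the rational canonical form exists over any field.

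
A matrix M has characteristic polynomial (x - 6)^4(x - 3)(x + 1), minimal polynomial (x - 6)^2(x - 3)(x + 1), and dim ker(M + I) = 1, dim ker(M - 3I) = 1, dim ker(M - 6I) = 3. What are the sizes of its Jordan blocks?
λ = -1: algebraic multiplicity 1 (exponent in χ_M), largest block size 1 (exponent in m_M), 1 block (geometric multiplicity). This forces block sizes [1].
λ = 3: algebraic multiplicity 1 (exponent in χ_M), largest block size 1 (exponent in m_M), 1 block (geometric multiplicity). This forces block sizes [1].
λ = 6: algebraic multiplicity 4 (exponent in χ_M), largest block size 2 (exponent in m_M), 3 blocks (geometric multiplicity). These force block sizes [2, 1, 1].

Jordan blocks: (-1, 1), (3, 1), (6, 2), (6, 1), (6, 1)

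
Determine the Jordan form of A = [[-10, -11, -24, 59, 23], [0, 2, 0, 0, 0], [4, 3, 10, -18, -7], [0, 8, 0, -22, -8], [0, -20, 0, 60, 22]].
The characteristic polynomial is det(xI - A) = (x - 2)^3(x + 2)^2, so the eigenvalues are -2 (algebraic multiplicity 2), 2 (algebraic multiplicity 3).

For λ = -2: rank(A + 2I) = 4, rank((A + 2I)^2) = 3. The eigenspace has dimension 5 - 4 = 1, so there is 1 Jordan block; the rank sequence gives block sizes [2].

For λ = 2: rank(A - 2I) = 3, rank((A - 2I)^2) = 2. The eigenspace has dimension 5 - 3 = 2, so there are 2 Jordan blocks; the rank sequence gives block sizes [2, 1].

Assembling the blocks gives the Jordan form J above.

J = [[-2, 1, 0, 0, 0], [0, -2, 0, 0, 0], [0, 0, 2, 1, 0], [0, 0, 0, 2, 0], [0, 0, 0, 0, 2]]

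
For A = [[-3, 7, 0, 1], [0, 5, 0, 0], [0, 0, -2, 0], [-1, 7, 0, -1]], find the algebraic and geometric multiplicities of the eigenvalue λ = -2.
The characteristic polynomial is (x - 5)(x + 2)^3, so the factor x + 2 appears with exponent 3: the algebraic multiplicity is 3.

rank(A + 2I) = 2, so the eigenspace has dimension 4 - 2 = 2: the geometric multiplicity is 2.

Since 2 < 3, A is not diagonalizable.

algebraic multiplicity 3, geometric multiplicity 2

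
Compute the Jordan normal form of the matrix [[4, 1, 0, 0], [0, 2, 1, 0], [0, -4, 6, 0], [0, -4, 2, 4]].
J = [[4, 1, 0, 0], [0, 4, 1, 0], [0, 0, 4, 0], [0, 0, 0, 4]]

The characteristic polynomial is det(xI - A) = (x - 4)^4, so the eigenvalues are 4 (algebraic multiplicity 4).

For λ = 4: rank(A - 4I) = 2, rank((A - 4I)^2) = 1, rank((A - 4I)^3) = 0. The eigenspace has dimension 4 - 2 = 2, so there are 2 Jordan blocks; the rank sequence gives block sizes [3, 1].

Assembling the blocks gives the Jordan form J above.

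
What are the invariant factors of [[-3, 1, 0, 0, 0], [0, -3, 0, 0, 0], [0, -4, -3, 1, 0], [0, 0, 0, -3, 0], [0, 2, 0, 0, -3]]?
x + 3, (x + 3)^2, (x + 3)^2

The Jordan structure of A has elementary divisors (x + 3)^2, (x + 3)^2, (x + 3). Arranging the block sizes at each eigenvalue in decreasing order and taking row products gives the invariant factors.

Invariant factors (smallest first, each dividing the next): x + 3, (x + 3)^2, (x + 3)^2.

Check: the last factor (x + 3)^2 is the minimal polynomial, and the product (x + 3)^5 is the characteristic polynomial.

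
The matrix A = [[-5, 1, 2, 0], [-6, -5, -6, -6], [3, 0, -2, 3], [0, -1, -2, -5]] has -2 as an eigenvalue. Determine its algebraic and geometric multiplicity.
The characteristic polynomial is (x + 2)(x + 5)^3, so the factor x + 2 appears with exponent 1: the algebraic multiplicity is 1.

rank(A + 2I) = 3, so the eigenspace has dimension 4 - 3 = 1: the geometric multiplicity is 1.

algebraic multiplicity 1, geometric multiplicity 1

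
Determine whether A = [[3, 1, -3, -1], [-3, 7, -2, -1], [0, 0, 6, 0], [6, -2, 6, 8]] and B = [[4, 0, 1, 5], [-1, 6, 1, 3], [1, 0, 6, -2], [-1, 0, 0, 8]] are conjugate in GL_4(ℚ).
Yes.

Two matrices over a field are similar if and only if they have the same invariant factors.

Both A and B have characteristic polynomial (x - 6)^4 and minimal polynomial (x - 6)^3. Computing further, both have invariant factors x - 6, (x - 6)^3. Hence A and B are similar.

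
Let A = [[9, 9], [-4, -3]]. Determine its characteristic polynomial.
xI - A = [[x - 9, -9], [4, x + 3]].

Expanding det(xI - A) along the first row:
det(xI - A) = + (x - 9)·det([[x + 3]]) - (-9)·det([[4]]).

Evaluating gives χ_A(x) = x^2 - 6x + 9 = (x - 3)^2.

χ_A(x) = (x - 3)^2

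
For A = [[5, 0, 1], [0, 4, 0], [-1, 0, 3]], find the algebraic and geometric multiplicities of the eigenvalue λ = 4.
The characteristic polynomial is (x - 4)^3, so the factor x - 4 appears with exponent 3: the algebraic multiplicity is 3.

rank(A - 4I) = 1, so the eigenspace has dimension 3 - 1 = 2: the geometric multiplicity is 2.

Since 2 < 3, A is not diagonalizable.

algebraic multiplicity 3, geometric multiplicity 2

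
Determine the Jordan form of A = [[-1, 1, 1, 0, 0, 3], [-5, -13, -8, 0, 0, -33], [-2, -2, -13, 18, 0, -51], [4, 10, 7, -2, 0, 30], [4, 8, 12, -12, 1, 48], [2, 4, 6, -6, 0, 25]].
The characteristic polynomial is det(xI - A) = (x - 1)^3(x + 2)^3, so the eigenvalues are -2 (algebraic multiplicity 3), 1 (algebraic multiplicity 3).

For λ = -2: rank(A + 2I) = 4, rank((A + 2I)^2) = 3. The eigenspace has dimension 6 - 4 = 2, so there are 2 Jordan blocks; the rank sequence gives block sizes [2, 1].

For λ = 1: rank(A - I) = 4, rank((A - I)^2) = 3. The eigenspace has dimension 6 - 4 = 2, so there are 2 Jordan blocks; the rank sequence gives block sizes [2, 1].

Assembling the blocks gives the Jordan form J above.

J = [[-2, 1, 0, 0, 0, 0], [0, -2, 0, 0, 0, 0], [0, 0, -2, 0, 0, 0], [0, 0, 0, 1, 1, 0], [0, 0, 0, 0, 1, 0], [0, 0, 0, 0, 0, 1]]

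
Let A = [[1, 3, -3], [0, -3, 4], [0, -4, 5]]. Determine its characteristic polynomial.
xI - A = [[x - 1, -3, 3], [0, x + 3, -4], [0, 4, x - 5]].

Expanding det(xI - A) along the first row:
det(xI - A) = + (x - 1)·det([[x + 3, -4], [4, x - 5]]) - (-3)·det([[0, -4], [0, x - 5]]) + (3)·det([[0, x + 3], [0, 4]]).

Evaluating gives χ_A(x) = x^3 - 3x^2 + 3x - 1 = (x - 1)^3.

χ_A(x) = (x - 1)^3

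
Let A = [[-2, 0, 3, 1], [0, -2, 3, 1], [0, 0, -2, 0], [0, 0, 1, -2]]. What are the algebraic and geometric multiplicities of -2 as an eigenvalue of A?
The characteristic polynomial is (x + 2)^4, so the factor x + 2 appears with exponent 4: the algebraic multiplicity is 4.

rank(A + 2I) = 2, so the eigenspace has dimension 4 - 2 = 2: the geometric multiplicity is 2.

Since 2 < 4, A is not diagonalizable.

algebraic multiplicity 4, geometric multiplicity 2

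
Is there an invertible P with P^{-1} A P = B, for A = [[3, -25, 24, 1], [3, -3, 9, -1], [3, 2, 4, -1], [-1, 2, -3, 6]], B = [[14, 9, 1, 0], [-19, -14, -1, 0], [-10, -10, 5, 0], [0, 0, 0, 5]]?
No.

Both have characteristic polynomial (x - 5)^3(x + 5), but the minimal polynomial of A is (x - 5)^3(x + 5) while the minimal polynomial of B is (x - 5)^2(x + 5). The minimal polynomial is a similarity invariant, so A and B are not similar.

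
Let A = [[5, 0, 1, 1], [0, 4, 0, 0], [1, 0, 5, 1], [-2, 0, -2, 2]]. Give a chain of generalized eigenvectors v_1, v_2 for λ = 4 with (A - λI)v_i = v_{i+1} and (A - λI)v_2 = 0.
v_1 = [[-2, 0, 0, 3]]^T, v_2 = [[1, 0, 1, -2]]^T

We seek v_1 ∈ ker((A - 4I)^2) \ ker(A - 4I), then set v_{i+1} = (A - 4I) v_i.

One such chain is v_1 = [[-2, 0, 0, 3]]^T, v_2 = [[1, 0, 1, -2]]^T. Check: (A - 4I) v_2 = [[0, 0, 0, 0]]^T = 0.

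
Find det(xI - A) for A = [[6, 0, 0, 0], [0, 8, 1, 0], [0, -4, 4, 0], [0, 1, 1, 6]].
xI - A = [[x - 6, 0, 0, 0], [0, x - 8, -1, 0], [0, 4, x - 4, 0], [0, -1, -1, x - 6]].

Expanding det(xI - A) along the first row:
det(xI - A) = + (x - 6)·det([[x - 8, -1, 0], [4, x - 4, 0], [-1, -1, x - 6]]) - (0)·det([[0, -1, 0], [0, x - 4, 0], [0, -1, x - 6]]) + (0)·det([[0, x - 8, 0], [0, 4, 0], [0, -1, x - 6]]) - (0)·det([[0, x - 8, -1], [0, 4, x - 4], [0, -1, -1]]).

Evaluating gives χ_A(x) = x^4 - 24x^3 + 216x^2 - 864x + 1296 = (x - 6)^4.

χ_A(x) = (x - 6)^4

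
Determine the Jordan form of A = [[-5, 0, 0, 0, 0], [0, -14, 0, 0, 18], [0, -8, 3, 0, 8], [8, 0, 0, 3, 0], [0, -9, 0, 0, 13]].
J = [[-5, 0, 0, 0, 0], [0, -5, 0, 0, 0], [0, 0, 3, 0, 0], [0, 0, 0, 3, 0], [0, 0, 0, 0, 4]]

The characteristic polynomial is det(xI - A) = (x - 4)(x - 3)^2(x + 5)^2, so the eigenvalues are -5 (algebraic multiplicity 2), 3 (algebraic multiplicity 2), 4 (algebraic multiplicity 1).

For λ = -5: rank(A + 5I) = 3. The eigenspace has dimension 5 - 3 = 2, so there are 2 Jordan blocks; the rank sequence gives block sizes [1, 1].

For λ = 3: rank(A - 3I) = 3. The eigenspace has dimension 5 - 3 = 2, so there are 2 Jordan blocks; the rank sequence gives block sizes [1, 1].

For λ = 4: algebraic multiplicity 1 gives one 1×1 block.

Assembling the blocks gives the Jordan form J above.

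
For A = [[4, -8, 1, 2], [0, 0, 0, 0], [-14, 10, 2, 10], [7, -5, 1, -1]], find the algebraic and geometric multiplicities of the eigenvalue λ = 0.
algebraic multiplicity 1, geometric multiplicity 1

The characteristic polynomial is x(x - 4)^2(x + 3), so the factor x appears with exponent 1: the algebraic multiplicity is 1.

rank(A) = 3, so the eigenspace has dimension 4 - 3 = 1: the geometric multiplicity is 1.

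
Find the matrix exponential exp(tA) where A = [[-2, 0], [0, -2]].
e^{tA} = [[e^{-2*t}, 0], [0, e^{-2*t}]]

A has Jordan form J = [[-2, 0], [0, -2]] with A = PJP^{-1}, so e^{tA} = P e^{tJ} P^{-1}.

For a Jordan block J_k(λ), e^{tJ_k(λ)} = e^{λt} · (I + tN + t^2 N^2/2! + ... + t^{k-1} N^{k-1}/(k-1)!) where N is the nilpotent superdiagonal part.

Assembling the blocks and conjugating back gives the entries of e^{tA} as shown above.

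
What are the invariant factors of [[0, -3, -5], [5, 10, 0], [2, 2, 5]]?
(x - 5)^3

The Jordan structure of A has elementary divisors (x - 5)^3. Arranging the block sizes at each eigenvalue in decreasing order and taking row products gives the invariant factors.

Invariant factors (smallest first, each dividing the next): (x - 5)^3.

Check: the last factor (x - 5)^3 is the minimal polynomial, and the product (x - 5)^3 is the characteristic polynomial.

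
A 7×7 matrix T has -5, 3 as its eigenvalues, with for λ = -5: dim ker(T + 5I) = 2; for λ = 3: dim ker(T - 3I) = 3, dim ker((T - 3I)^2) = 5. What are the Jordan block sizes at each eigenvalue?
λ = -5: successive nullity increments [2] count blocks of size ≥ k; block sizes are [1, 1].
λ = 3: successive nullity increments [3, 2] count blocks of size ≥ k; block sizes are [2, 2, 1].

Jordan blocks: (-5, 1), (-5, 1), (3, 2), (3, 2), (3, 1)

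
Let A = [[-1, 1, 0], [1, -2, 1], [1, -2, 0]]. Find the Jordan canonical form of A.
The characteristic polynomial is det(xI - A) = (x + 1)^3, so the eigenvalues are -1 (algebraic multiplicity 3).

For λ = -1: rank(A + I) = 2, rank((A + I)^2) = 1, rank((A + I)^3) = 0. The eigenspace has dimension 3 - 2 = 1, so there is 1 Jordan block; the rank sequence gives block sizes [3].

Assembling the blocks gives the Jordan form J above.

J = [[-1, 1, 0], [0, -1, 1], [0, 0, -1]]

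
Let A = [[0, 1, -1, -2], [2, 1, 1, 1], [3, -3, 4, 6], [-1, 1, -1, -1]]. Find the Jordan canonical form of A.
J = [[1, 1, 0, 0], [0, 1, 1, 0], [0, 0, 1, 0], [0, 0, 0, 1]]

The characteristic polynomial is det(xI - A) = (x - 1)^4, so the eigenvalues are 1 (algebraic multiplicity 4).

For λ = 1: rank(A - I) = 2, rank((A - I)^2) = 1, rank((A - I)^3) = 0. The eigenspace has dimension 4 - 2 = 2, so there are 2 Jordan blocks; the rank sequence gives block sizes [3, 1].

Assembling the blocks gives the Jordan form J above.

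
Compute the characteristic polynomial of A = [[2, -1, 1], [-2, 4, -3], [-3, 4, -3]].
χ_A(x) = (x - 1)^3

xI - A = [[x - 2, 1, -1], [2, x - 4, 3], [3, -4, x + 3]].

Expanding det(xI - A) along the first row:
det(xI - A) = + (x - 2)·det([[x - 4, 3], [-4, x + 3]]) - (1)·det([[2, 3], [3, x + 3]]) + (-1)·det([[2, x - 4], [3, -4]]).

Evaluating gives χ_A(x) = x^3 - 3x^2 + 3x - 1 = (x - 1)^3.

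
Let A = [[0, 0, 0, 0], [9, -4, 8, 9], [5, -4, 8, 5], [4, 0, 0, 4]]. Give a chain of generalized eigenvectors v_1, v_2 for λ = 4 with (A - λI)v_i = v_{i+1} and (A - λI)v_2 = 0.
v_1 = [[0, 1, 0, 1]]^T, v_2 = [[0, 1, 1, 0]]^T

We seek v_1 ∈ ker((A - 4I)^2) \ ker(A - 4I), then set v_{i+1} = (A - 4I) v_i.

One such chain is v_1 = [[0, 1, 0, 1]]^T, v_2 = [[0, 1, 1, 0]]^T. Check: (A - 4I) v_2 = [[0, 0, 0, 0]]^T = 0.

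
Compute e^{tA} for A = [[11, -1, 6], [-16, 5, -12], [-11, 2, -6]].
e^{tA} = [[(-6*t + 14*e^{t} - 13)*e^{3*t}, (-3*t + 2*e^{t} - 2)*e^{3*t}, 6*(e^{t} - 1)*e^{3*t}], [(12*t - 28*e^{t} + 28)*e^{3*t}, (6*t - 4*e^{t} + 5)*e^{3*t}, 12*(1 - e^{t})*e^{3*t}], [(10*t - 21*e^{t} + 21)*e^{3*t}, (5*t - 3*e^{t} + 3)*e^{3*t}, (10 - 9*e^{t})*e^{3*t}]]

A has Jordan form J = [[3, 1, 0], [0, 3, 0], [0, 0, 4]] with A = PJP^{-1}, so e^{tA} = P e^{tJ} P^{-1}.

For a Jordan block J_k(λ), e^{tJ_k(λ)} = e^{λt} · (I + tN + t^2 N^2/2! + ... + t^{k-1} N^{k-1}/(k-1)!) where N is the nilpotent superdiagonal part.

Assembling the blocks and conjugating back gives the entries of e^{tA} as shown above.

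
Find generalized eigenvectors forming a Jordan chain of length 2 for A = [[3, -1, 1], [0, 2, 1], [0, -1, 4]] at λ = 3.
v_1 = [[0, -3, -2]]^T, v_2 = [[1, 1, 1]]^T

We seek v_1 ∈ ker((A - 3I)^2) \ ker(A - 3I), then set v_{i+1} = (A - 3I) v_i.

One such chain is v_1 = [[0, -3, -2]]^T, v_2 = [[1, 1, 1]]^T. Check: (A - 3I) v_2 = [[0, 0, 0]]^T = 0.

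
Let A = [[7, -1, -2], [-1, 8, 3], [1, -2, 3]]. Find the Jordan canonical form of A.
The characteristic polynomial is det(xI - A) = (x - 6)^3, so the eigenvalues are 6 (algebraic multiplicity 3).

For λ = 6: rank(A - 6I) = 2, rank((A - 6I)^2) = 1, rank((A - 6I)^3) = 0. The eigenspace has dimension 3 - 2 = 1, so there is 1 Jordan block; the rank sequence gives block sizes [3].

Assembling the blocks gives the Jordan form J above.

J = [[6, 1, 0], [0, 6, 1], [0, 0, 6]]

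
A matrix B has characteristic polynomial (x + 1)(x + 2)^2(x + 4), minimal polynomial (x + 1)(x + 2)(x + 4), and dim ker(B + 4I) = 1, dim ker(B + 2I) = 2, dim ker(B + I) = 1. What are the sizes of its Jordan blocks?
Jordan blocks: (-4, 1), (-2, 1), (-2, 1), (-1, 1)

λ = -4: algebraic multiplicity 1 (exponent in χ_B), largest block size 1 (exponent in m_B), 1 block (geometric multiplicity). This forces block sizes [1].
λ = -2: algebraic multiplicity 2 (exponent in χ_B), largest block size 1 (exponent in m_B), 2 blocks (geometric multiplicity). These force block sizes [1, 1].
λ = -1: algebraic multiplicity 1 (exponent in χ_B), largest block size 1 (exponent in m_B), 1 block (geometric multiplicity). This forces block sizes [1].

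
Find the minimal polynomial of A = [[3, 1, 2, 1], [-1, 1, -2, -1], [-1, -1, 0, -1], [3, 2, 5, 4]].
The characteristic polynomial factors as (x - 2)^4. The minimal polynomial is ∏(x - λ)^{k_λ} where k_λ is the size of the largest Jordan block at λ.

For λ = 2: rank(A - 2I) = 2, and the largest Jordan block has size 3 (the smallest k with rank((A - 2I)^k) = rank((A - 2I)^(k+1))).

So m_A(x) = (x - 2)^3.

m_A(x) = (x - 2)^3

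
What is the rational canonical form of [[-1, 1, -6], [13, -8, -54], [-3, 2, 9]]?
The invariant factors of A (the non-unit diagonal entries of the Smith normal form of xI - A over ℚ[x]) are x^3 + 4x + 3, each dividing the next. The characteristic polynomial is their product, x^3 + 4x + 3.

The rational canonical form is the block-diagonal matrix of companion matrices C(f_i):
R = [[0, 0, -3], [1, 0, -4], [0, 1, 0]].

Note the characteristic polynomial does not split into linear factors over ℚ, so A has no Jordan form over ℚ; the rational canonical form exists over any field.

R = [[0, 0, -3], [1, 0, -4], [0, 1, 0]]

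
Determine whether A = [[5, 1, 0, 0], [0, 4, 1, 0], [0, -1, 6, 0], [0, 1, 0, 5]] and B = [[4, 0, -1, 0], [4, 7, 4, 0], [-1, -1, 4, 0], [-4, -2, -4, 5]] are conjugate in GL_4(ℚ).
Yes.

Two matrices over a field are similar if and only if they have the same invariant factors.

Both A and B have characteristic polynomial (x - 5)^4 and minimal polynomial (x - 5)^3. Computing further, both have invariant factors x - 5, (x - 5)^3. Hence A and B are similar.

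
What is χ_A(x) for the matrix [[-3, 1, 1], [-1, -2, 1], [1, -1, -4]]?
χ_A(x) = (x + 3)^3

xI - A = [[x + 3, -1, -1], [1, x + 2, -1], [-1, 1, x + 4]].

Expanding det(xI - A) along the first row:
det(xI - A) = + (x + 3)·det([[x + 2, -1], [1, x + 4]]) - (-1)·det([[1, -1], [-1, x + 4]]) + (-1)·det([[1, x + 2], [-1, 1]]).

Evaluating gives χ_A(x) = x^3 + 9x^2 + 27x + 27 = (x + 3)^3.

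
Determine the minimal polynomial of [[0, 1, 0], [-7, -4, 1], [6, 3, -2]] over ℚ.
The characteristic polynomial factors as (x + 2)^3. The minimal polynomial is ∏(x - λ)^{k_λ} where k_λ is the size of the largest Jordan block at λ.

For λ = -2: rank(A + 2I) = 2, and the largest Jordan block has size 3 (the smallest k with rank((A + 2I)^k) = rank((A + 2I)^(k+1))).

So m_A(x) = (x + 2)^3.

m_A(x) = (x + 2)^3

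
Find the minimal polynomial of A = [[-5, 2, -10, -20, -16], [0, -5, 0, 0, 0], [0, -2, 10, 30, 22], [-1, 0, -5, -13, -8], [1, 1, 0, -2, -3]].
m_A(x) = x(x + 3)^2(x + 5)^2

The characteristic polynomial factors as x(x + 3)^2(x + 5)^2. The minimal polynomial is ∏(x - λ)^{k_λ} where k_λ is the size of the largest Jordan block at λ.

For λ = -5: rank(A + 5I) = 4, and the largest Jordan block has size 2 (the smallest k with rank((A + 5I)^k) = rank((A + 5I)^(k+1))).
For λ = -3: rank(A + 3I) = 4, and the largest Jordan block has size 2 (the smallest k with rank((A + 3I)^k) = rank((A + 3I)^(k+1))).
For λ = 0: rank(A) = 4, and the largest Jordan block has size 1 (the smallest k with rank(A^k) = rank(A^(k+1))).

So m_A(x) = x(x + 3)^2(x + 5)^2.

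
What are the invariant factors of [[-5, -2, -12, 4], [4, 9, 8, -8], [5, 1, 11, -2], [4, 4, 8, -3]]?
The Jordan structure of A has elementary divisors (x - 1)^2, (x - 5), (x - 5). Arranging the block sizes at each eigenvalue in decreasing order and taking row products gives the invariant factors.

Invariant factors (smallest first, each dividing the next): x - 5, (x - 5)(x - 1)^2.

Check: the last factor (x - 5)(x - 1)^2 is the minimal polynomial, and the product (x - 5)^2(x - 1)^2 is the characteristic polynomial.

x - 5, (x - 5)(x - 1)^2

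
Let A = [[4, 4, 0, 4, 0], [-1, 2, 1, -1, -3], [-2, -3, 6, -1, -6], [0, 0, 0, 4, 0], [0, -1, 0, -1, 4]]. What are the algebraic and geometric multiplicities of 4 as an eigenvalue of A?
The characteristic polynomial is (x - 4)^5, so the factor x - 4 appears with exponent 5: the algebraic multiplicity is 5.

rank(A - 4I) = 2, so the eigenspace has dimension 5 - 2 = 3: the geometric multiplicity is 3.

Since 3 < 5, A is not diagonalizable.

algebraic multiplicity 5, geometric multiplicity 3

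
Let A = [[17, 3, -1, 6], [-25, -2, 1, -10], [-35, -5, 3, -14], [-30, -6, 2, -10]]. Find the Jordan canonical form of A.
The characteristic polynomial is det(xI - A) = (x - 2)^4, so the eigenvalues are 2 (algebraic multiplicity 4).

For λ = 2: rank(A - 2I) = 2, rank((A - 2I)^2) = 1, rank((A - 2I)^3) = 0. The eigenspace has dimension 4 - 2 = 2, so there are 2 Jordan blocks; the rank sequence gives block sizes [3, 1].

Assembling the blocks gives the Jordan form J above.

J = [[2, 1, 0, 0], [0, 2, 1, 0], [0, 0, 2, 0], [0, 0, 0, 2]]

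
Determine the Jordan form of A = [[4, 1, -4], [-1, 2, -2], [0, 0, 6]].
The characteristic polynomial is det(xI - A) = (x - 6)(x - 3)^2, so the eigenvalues are 3 (algebraic multiplicity 2), 6 (algebraic multiplicity 1).

For λ = 3: rank(A - 3I) = 2, rank((A - 3I)^2) = 1. The eigenspace has dimension 3 - 2 = 1, so there is 1 Jordan block; the rank sequence gives block sizes [2].

For λ = 6: algebraic multiplicity 1 gives one 1×1 block.

Assembling the blocks gives the Jordan form J above.

J = [[3, 1, 0], [0, 3, 0], [0, 0, 6]]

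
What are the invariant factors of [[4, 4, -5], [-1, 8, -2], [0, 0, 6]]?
The Jordan structure of A has elementary divisors (x - 6)^3. Arranging the block sizes at each eigenvalue in decreasing order and taking row products gives the invariant factors.

Invariant factors (smallest first, each dividing the next): (x - 6)^3.

Check: the last factor (x - 6)^3 is the minimal polynomial, and the product (x - 6)^3 is the characteristic polynomial.

(x - 6)^3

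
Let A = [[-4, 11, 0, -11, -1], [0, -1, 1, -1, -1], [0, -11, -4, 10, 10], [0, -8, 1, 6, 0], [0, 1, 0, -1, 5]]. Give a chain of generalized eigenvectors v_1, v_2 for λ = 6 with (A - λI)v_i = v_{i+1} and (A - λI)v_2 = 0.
We seek v_1 ∈ ker((A - 6I)^2) \ ker(A - 6I), then set v_{i+1} = (A - 6I) v_i.

One such chain is v_1 = [[0, 0, 1, 0, 1]]^T, v_2 = [[-1, 0, 0, 1, -1]]^T. Check: (A - 6I) v_2 = [[0, 0, 0, 0, 0]]^T = 0.

v_1 = [[0, 0, 1, 0, 1]]^T, v_2 = [[-1, 0, 0, 1, -1]]^T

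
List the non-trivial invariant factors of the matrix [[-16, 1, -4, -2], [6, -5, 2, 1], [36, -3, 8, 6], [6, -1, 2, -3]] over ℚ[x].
The Jordan structure of A has elementary divisors (x + 4)^3, (x + 4). Arranging the block sizes at each eigenvalue in decreasing order and taking row products gives the invariant factors.

Invariant factors (smallest first, each dividing the next): x + 4, (x + 4)^3.

Check: the last factor (x + 4)^3 is the minimal polynomial, and the product (x + 4)^4 is the characteristic polynomial.

x + 4, (x + 4)^3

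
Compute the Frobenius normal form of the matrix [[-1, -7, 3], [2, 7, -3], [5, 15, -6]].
R = [[0, 0, 3], [1, 0, -1], [0, 1, 0]]

The invariant factors of A (the non-unit diagonal entries of the Smith normal form of xI - A over ℚ[x]) are x^3 + x - 3, each dividing the next. The characteristic polynomial is their product, x^3 + x - 3.

The rational canonical form is the block-diagonal matrix of companion matrices C(f_i):
R = [[0, 0, 3], [1, 0, -1], [0, 1, 0]].

Note the characteristic polynomial does not split into linear factors over ℚ, so A has no Jordan form over ℚ; the rational canonical form exists over any field.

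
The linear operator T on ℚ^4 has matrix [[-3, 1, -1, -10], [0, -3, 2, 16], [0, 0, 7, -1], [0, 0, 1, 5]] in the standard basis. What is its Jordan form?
J = [[-3, 1, 0, 0], [0, -3, 0, 0], [0, 0, 6, 1], [0, 0, 0, 6]]

The characteristic polynomial is det(xI - A) = (x - 6)^2(x + 3)^2, so the eigenvalues are -3 (algebraic multiplicity 2), 6 (algebraic multiplicity 2).

For λ = -3: rank(A + 3I) = 3, rank((A + 3I)^2) = 2. The eigenspace has dimension 4 - 3 = 1, so there is 1 Jordan block; the rank sequence gives block sizes [2].

For λ = 6: rank(A - 6I) = 3, rank((A - 6I)^2) = 2. The eigenspace has dimension 4 - 3 = 1, so there is 1 Jordan block; the rank sequence gives block sizes [2].

Assembling the blocks gives the Jordan form J above.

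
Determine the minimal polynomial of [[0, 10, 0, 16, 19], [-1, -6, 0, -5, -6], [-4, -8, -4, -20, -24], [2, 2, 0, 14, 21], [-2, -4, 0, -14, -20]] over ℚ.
m_A(x) = (x + 2)^2(x + 4)^2

The characteristic polynomial factors as (x + 2)^2(x + 4)^3. The minimal polynomial is ∏(x - λ)^{k_λ} where k_λ is the size of the largest Jordan block at λ.

For λ = -4: rank(A + 4I) = 3, and the largest Jordan block has size 2 (the smallest k with rank((A + 4I)^k) = rank((A + 4I)^(k+1))).
For λ = -2: rank(A + 2I) = 4, and the largest Jordan block has size 2 (the smallest k with rank((A + 2I)^k) = rank((A + 2I)^(k+1))).

So m_A(x) = (x + 2)^2(x + 4)^2.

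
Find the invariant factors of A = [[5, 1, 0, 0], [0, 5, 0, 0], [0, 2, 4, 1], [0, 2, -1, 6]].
(x - 5)^2, (x - 5)^2

The Jordan structure of A has elementary divisors (x - 5)^2, (x - 5)^2. Arranging the block sizes at each eigenvalue in decreasing order and taking row products gives the invariant factors.

Invariant factors (smallest first, each dividing the next): (x - 5)^2, (x - 5)^2.

Check: the last factor (x - 5)^2 is the minimal polynomial, and the product (x - 5)^4 is the characteristic polynomial.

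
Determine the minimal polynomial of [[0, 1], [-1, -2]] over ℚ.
m_A(x) = (x + 1)^2

The characteristic polynomial factors as (x + 1)^2. The minimal polynomial is ∏(x - λ)^{k_λ} where k_λ is the size of the largest Jordan block at λ.

For λ = -1: rank(A + I) = 1, and the largest Jordan block has size 2 (the smallest k with rank((A + I)^k) = rank((A + I)^(k+1))).

So m_A(x) = (x + 1)^2.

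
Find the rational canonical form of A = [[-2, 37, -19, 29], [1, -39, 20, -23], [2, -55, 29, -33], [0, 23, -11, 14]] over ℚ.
The invariant factors of A (the non-unit diagonal entries of the Smith normal form of xI - A over ℚ[x]) are (x - 4)(x - 2)(x + 2)^2, each dividing the next. The characteristic polynomial is their product, (x - 4)(x - 2)(x + 2)^2.

The rational canonical form is the block-diagonal matrix of companion matrices C(f_i):
R = [[0, 0, 0, -32], [1, 0, 0, -8], [0, 1, 0, 12], [0, 0, 1, 2]].

R = [[0, 0, 0, -32], [1, 0, 0, -8], [0, 1, 0, 12], [0, 0, 1, 2]]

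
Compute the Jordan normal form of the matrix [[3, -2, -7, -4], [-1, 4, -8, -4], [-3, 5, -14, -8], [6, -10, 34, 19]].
The characteristic polynomial is det(xI - A) = (x - 3)^4, so the eigenvalues are 3 (algebraic multiplicity 4).

For λ = 3: rank(A - 3I) = 2, rank((A - 3I)^2) = 1, rank((A - 3I)^3) = 0. The eigenspace has dimension 4 - 2 = 2, so there are 2 Jordan blocks; the rank sequence gives block sizes [3, 1].

Assembling the blocks gives the Jordan form J above.

J = [[3, 1, 0, 0], [0, 3, 1, 0], [0, 0, 3, 0], [0, 0, 0, 3]]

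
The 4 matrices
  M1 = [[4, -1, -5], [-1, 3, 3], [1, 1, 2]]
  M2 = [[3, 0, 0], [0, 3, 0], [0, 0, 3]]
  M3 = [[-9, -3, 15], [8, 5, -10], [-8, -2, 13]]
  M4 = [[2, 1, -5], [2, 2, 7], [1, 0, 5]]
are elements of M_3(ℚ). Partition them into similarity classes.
3 classes: {M1, M4}, {M2}, {M3}

Characteristic polynomials: χ_{M1} = (x - 3)^3, χ_{M2} = (x - 3)^3, χ_{M3} = (x - 3)^3, χ_{M4} = (x - 3)^3.

{M1, M4}: invariant factors (x - 3)^3.

{M2}: invariant factors x - 3, x - 3, x - 3.

{M3}: invariant factors x - 3, (x - 3)^2.

Matrices are similar if and only if their invariant-factor lists agree; the partition into similarity classes is {M1, M4}, {M2}, {M3}.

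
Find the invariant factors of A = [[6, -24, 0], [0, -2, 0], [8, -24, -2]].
The Jordan structure of A has elementary divisors (x + 2), (x + 2), (x - 6). Arranging the block sizes at each eigenvalue in decreasing order and taking row products gives the invariant factors.

Invariant factors (smallest first, each dividing the next): x + 2, (x - 6)(x + 2).

Check: the last factor (x - 6)(x + 2) is the minimal polynomial, and the product (x - 6)(x + 2)^2 is the characteristic polynomial.

x + 2, (x - 6)(x + 2)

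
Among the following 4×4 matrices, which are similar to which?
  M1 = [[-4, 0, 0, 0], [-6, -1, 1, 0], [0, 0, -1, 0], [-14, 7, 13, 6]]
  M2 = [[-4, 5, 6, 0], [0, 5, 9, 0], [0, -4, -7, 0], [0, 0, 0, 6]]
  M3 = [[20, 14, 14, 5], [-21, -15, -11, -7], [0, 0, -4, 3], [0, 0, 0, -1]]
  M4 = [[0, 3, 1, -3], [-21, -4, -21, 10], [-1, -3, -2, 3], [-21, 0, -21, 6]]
Characteristic polynomials: χ_{M1} = (x - 6)(x + 1)^2(x + 4), χ_{M2} = (x - 6)(x + 1)^2(x + 4), χ_{M3} = (x - 6)(x + 1)^2(x + 4), χ_{M4} = (x - 6)(x + 1)^2(x + 4).

{M1, M2, M3, M4}: invariant factors (x - 6)(x + 1)^2(x + 4).

Matrices are similar if and only if their invariant-factor lists agree; the partition into similarity classes is {M1, M2, M3, M4}.

1 class: {M1, M2, M3, M4}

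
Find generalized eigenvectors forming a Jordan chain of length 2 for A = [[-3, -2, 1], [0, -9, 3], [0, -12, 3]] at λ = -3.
v_1 = [[0, -1, -1]]^T, v_2 = [[1, 3, 6]]^T

We seek v_1 ∈ ker((A + 3I)^2) \ ker(A + 3I), then set v_{i+1} = (A + 3I) v_i.

One such chain is v_1 = [[0, -1, -1]]^T, v_2 = [[1, 3, 6]]^T. Check: (A + 3I) v_2 = [[0, 0, 0]]^T = 0.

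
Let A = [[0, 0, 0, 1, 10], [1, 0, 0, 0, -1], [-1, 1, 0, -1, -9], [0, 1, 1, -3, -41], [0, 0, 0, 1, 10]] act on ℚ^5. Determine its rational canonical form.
The invariant factors of A (the non-unit diagonal entries of the Smith normal form of xI - A over ℚ[x]) are x^3(x - 4)(x - 3), each dividing the next. The characteristic polynomial is their product, x^3(x - 4)(x - 3).

The rational canonical form is the block-diagonal matrix of companion matrices C(f_i):
R = [[0, 0, 0, 0, 0], [1, 0, 0, 0, 0], [0, 1, 0, 0, 0], [0, 0, 1, 0, -12], [0, 0, 0, 1, 7]].

R = [[0, 0, 0, 0, 0], [1, 0, 0, 0, 0], [0, 1, 0, 0, 0], [0, 0, 1, 0, -12], [0, 0, 0, 1, 7]]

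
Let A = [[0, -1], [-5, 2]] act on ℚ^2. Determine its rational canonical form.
R = [[0, 5], [1, 2]]

The invariant factors of A (the non-unit diagonal entries of the Smith normal form of xI - A over ℚ[x]) are x^2 - 2x - 5, each dividing the next. The characteristic polynomial is their product, x^2 - 2x - 5.

The rational canonical form is the block-diagonal matrix of companion matrices C(f_i):
R = [[0, 5], [1, 2]].

Note the characteristic polynomial does not split into linear factors over ℚ, so A has no Jordan form over ℚ; the rational canonical form exists over any field.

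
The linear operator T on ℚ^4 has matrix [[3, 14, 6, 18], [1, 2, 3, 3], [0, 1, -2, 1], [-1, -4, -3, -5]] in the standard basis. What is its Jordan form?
J = [[-2, 1, 0, 0], [0, -2, 0, 0], [0, 0, 1, 1], [0, 0, 0, 1]]

The characteristic polynomial is det(xI - A) = (x - 1)^2(x + 2)^2, so the eigenvalues are -2 (algebraic multiplicity 2), 1 (algebraic multiplicity 2).

For λ = -2: rank(A + 2I) = 3, rank((A + 2I)^2) = 2. The eigenspace has dimension 4 - 3 = 1, so there is 1 Jordan block; the rank sequence gives block sizes [2].

For λ = 1: rank(A - I) = 3, rank((A - I)^2) = 2. The eigenspace has dimension 4 - 3 = 1, so there is 1 Jordan block; the rank sequence gives block sizes [2].

Assembling the blocks gives the Jordan form J above.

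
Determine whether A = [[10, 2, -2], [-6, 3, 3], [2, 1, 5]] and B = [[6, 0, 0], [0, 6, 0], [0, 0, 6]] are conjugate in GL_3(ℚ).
Both have characteristic polynomial (x - 6)^3, but the minimal polynomial of A is (x - 6)^2 while the minimal polynomial of B is x - 6. The minimal polynomial is a similarity invariant, so A and B are not similar.

No.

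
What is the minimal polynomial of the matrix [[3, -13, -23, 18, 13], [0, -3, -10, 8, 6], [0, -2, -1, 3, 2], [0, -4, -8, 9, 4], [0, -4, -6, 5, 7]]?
The characteristic polynomial factors as (x - 3)^5. The minimal polynomial is ∏(x - λ)^{k_λ} where k_λ is the size of the largest Jordan block at λ.

For λ = 3: rank(A - 3I) = 2, and the largest Jordan block has size 2 (the smallest k with rank((A - 3I)^k) = rank((A - 3I)^(k+1))).

So m_A(x) = (x - 3)^2.

m_A(x) = (x - 3)^2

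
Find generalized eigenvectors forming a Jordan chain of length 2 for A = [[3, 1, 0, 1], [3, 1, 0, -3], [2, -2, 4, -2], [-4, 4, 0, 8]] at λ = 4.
v_1 = [[0, 2, 0, -1]]^T, v_2 = [[1, -3, -2, 4]]^T

We seek v_1 ∈ ker((A - 4I)^2) \ ker(A - 4I), then set v_{i+1} = (A - 4I) v_i.

One such chain is v_1 = [[0, 2, 0, -1]]^T, v_2 = [[1, -3, -2, 4]]^T. Check: (A - 4I) v_2 = [[0, 0, 0, 0]]^T = 0.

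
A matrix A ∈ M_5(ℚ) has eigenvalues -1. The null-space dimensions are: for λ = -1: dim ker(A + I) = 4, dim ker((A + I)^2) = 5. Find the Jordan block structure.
λ = -1: successive nullity increments [4, 1] count blocks of size ≥ k; block sizes are [2, 1, 1, 1].

Jordan blocks: (-1, 2), (-1, 1), (-1, 1), (-1, 1)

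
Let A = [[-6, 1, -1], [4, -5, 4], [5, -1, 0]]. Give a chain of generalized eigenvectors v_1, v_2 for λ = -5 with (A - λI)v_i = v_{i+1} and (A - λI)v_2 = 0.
v_1 = [[0, 1, 0]]^T, v_2 = [[1, 0, -1]]^T

We seek v_1 ∈ ker((A + 5I)^2) \ ker(A + 5I), then set v_{i+1} = (A + 5I) v_i.

One such chain is v_1 = [[0, 1, 0]]^T, v_2 = [[1, 0, -1]]^T. Check: (A + 5I) v_2 = [[0, 0, 0]]^T = 0.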